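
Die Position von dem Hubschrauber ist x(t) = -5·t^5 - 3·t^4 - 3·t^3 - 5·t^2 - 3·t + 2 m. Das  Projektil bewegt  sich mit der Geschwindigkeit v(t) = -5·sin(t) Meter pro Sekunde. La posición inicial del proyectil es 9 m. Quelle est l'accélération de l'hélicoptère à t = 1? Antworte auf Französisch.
En partant de la position x(t) = -5·t^5 - 3·t^4 - 3·t^3 - 5·t^2 - 3·t + 2, nous prenons 2 dérivées. La dérivée de la position donne la vitesse: v(t) = -25·t^4 - 12·t^3 - 9·t^2 - 10·t - 3. La dérivée de la vitesse donne l'accélération: a(t) = -100·t^3 - 36·t^2 - 18·t - 10. Nous avons l'accélération a(t) = -100·t^3 - 36·t^2 - 18·t - 10. En substituant t = 1: a(1) = -164.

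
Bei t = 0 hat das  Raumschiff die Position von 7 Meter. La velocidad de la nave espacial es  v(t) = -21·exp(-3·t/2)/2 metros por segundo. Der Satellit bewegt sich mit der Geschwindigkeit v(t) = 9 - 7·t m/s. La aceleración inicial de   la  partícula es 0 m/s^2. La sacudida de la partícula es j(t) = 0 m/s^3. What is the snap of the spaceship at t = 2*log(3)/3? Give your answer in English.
We must differentiate our velocity equation v(t) = -21·exp(-3·t/2)/2 3 times. Differentiating velocity, we get acceleration: a(t) = 63·exp(-3·t/2)/4. The derivative of acceleration gives jerk: j(t) = -189·exp(-3·t/2)/8. The derivative of jerk gives snap: s(t) = 567·exp(-3·t/2)/16. We have snap s(t) = 567·exp(-3·t/2)/16. Substituting t = 2*log(3)/3: s(2*log(3)/3) = 189/16.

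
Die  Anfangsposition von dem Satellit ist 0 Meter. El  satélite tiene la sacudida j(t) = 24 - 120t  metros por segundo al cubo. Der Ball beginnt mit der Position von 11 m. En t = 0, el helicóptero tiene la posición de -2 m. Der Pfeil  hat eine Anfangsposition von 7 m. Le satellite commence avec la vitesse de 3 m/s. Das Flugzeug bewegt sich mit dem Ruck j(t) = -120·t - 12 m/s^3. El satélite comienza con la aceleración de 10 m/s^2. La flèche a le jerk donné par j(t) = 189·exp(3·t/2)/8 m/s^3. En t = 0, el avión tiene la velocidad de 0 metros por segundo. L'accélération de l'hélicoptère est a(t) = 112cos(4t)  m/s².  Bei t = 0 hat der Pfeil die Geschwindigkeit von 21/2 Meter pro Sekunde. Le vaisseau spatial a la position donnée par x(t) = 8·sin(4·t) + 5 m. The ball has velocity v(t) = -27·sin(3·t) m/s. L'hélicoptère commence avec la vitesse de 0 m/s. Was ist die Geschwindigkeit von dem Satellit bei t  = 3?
Um dies zu lösen, müssen wir 2 Stammfunktionen unserer Gleichung für den Ruck j(t) = 24 - 120·t finden. Die Stammfunktion von dem Ruck, mit a(0) = 10, ergibt die Beschleunigung: a(t) = -60·t^2 + 24·t + 10. Das Integral von der Beschleunigung ist die Geschwindigkeit. Mit v(0) = 3 erhalten wir v(t) = -20·t^3 + 12·t^2 + 10·t + 3. Aus der Gleichung für die Geschwindigkeit v(t) = -20·t^3 + 12·t^2 + 10·t + 3, setzen wir t = 3 ein und erhalten v = -399.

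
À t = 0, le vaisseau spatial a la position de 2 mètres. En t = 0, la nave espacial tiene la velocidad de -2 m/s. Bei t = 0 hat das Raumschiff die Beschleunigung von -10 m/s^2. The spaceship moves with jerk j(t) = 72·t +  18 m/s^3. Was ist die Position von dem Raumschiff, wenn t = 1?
Ausgehend von dem Ruck j(t) = 72·t + 18, nehmen wir 3 Stammfunktionen. Das Integral von dem Ruck, mit a(0) = -10, ergibt die Beschleunigung: a(t) = 36·t^2 + 18·t - 10. Die Stammfunktion von der Beschleunigung, mit v(0) = -2, ergibt die Geschwindigkeit: v(t) = 12·t^3 + 9·t^2 - 10·t - 2. Durch Integration von der Geschwindigkeit und Verwendung der Anfangsbedingung x(0) = 2, erhalten wir x(t) = 3·t^4 + 3·t^3 - 5·t^2 - 2·t + 2. Mit x(t) = 3·t^4 + 3·t^3 - 5·t^2 - 2·t + 2 und Einsetzen von t = 1, finden wir x = 1.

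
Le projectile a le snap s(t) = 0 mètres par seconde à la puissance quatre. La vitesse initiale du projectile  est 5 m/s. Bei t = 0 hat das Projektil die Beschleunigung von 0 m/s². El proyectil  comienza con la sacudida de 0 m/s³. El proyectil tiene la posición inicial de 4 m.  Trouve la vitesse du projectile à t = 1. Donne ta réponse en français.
Pour résoudre ceci, nous devons prendre 3 intégrales de notre équation du snap s(t) = 0. En intégrant le snap et en utilisant la condition initiale j(0) = 0, nous obtenons j(t) = 0. En prenant ∫j(t)dt et en appliquant a(0) = 0, nous trouvons a(t) = 0. L'intégrale de l'accélération, avec v(0) = 5, donne la vitesse: v(t) = 5. De l'équation de la vitesse v(t) = 5, nous substituons t = 1 pour obtenir v = 5.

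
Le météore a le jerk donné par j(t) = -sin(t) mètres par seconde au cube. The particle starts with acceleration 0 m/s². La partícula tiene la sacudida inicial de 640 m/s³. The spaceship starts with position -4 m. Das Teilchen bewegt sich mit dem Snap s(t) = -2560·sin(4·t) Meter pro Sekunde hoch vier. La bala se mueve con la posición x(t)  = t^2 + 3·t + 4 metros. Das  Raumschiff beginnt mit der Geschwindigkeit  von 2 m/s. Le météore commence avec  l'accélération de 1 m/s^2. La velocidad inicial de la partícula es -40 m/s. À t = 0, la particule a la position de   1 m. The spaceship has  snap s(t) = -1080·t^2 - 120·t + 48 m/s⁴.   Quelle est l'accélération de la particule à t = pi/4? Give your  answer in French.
Nous devons intégrer notre équation du snap s(t) = -2560·sin(4·t) 2 fois. En prenant ∫s(t)dt et en appliquant j(0) = 640, nous trouvons j(t) = 640·cos(4·t). L'intégrale du jerk est l'accélération. En utilisant a(0) = 0, nous obtenons a(t) = 160·sin(4·t). De l'équation de l'accélération a(t) = 160·sin(4·t), nous substituons t = pi/4 pour obtenir a = 0.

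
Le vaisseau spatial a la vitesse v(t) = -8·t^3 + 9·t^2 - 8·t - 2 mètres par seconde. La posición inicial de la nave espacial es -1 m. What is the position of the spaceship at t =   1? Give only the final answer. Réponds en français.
x(1) = -6.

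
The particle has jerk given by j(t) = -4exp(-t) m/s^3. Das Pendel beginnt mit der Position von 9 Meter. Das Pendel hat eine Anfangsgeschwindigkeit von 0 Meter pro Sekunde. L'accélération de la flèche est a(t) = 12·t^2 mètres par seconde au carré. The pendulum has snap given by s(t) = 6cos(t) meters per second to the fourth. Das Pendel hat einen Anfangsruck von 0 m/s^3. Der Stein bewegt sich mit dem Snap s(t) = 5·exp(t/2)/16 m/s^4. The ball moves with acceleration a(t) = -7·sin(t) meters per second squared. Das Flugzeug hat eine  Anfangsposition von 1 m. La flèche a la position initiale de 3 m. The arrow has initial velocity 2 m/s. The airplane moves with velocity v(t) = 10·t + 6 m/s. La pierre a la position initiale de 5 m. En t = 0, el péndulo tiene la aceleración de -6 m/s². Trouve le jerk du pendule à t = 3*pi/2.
Nous devons intégrer notre équation du snap s(t) = 6·cos(t) 1 fois. En intégrant le snap et en utilisant la condition initiale j(0) = 0, nous obtenons j(t) = 6·sin(t). En utilisant j(t) = 6·sin(t) et en substituant t = 3*pi/2, nous trouvons j = -6.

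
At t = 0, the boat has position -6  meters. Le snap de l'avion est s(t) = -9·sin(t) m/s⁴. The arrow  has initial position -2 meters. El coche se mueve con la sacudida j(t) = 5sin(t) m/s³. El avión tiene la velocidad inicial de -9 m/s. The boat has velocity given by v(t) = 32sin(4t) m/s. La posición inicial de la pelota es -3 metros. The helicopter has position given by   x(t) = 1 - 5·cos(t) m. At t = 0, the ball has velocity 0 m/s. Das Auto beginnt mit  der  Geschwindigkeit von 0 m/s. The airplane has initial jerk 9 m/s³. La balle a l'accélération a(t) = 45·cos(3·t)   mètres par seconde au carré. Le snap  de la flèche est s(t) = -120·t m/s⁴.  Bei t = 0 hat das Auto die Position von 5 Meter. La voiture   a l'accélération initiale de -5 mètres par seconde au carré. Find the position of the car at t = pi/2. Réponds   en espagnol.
Partiendo de la sacudida j(t) = 5·sin(t), tomamos 3 integrales. La antiderivada de la sacudida es la aceleración. Usando a(0) = -5, obtenemos a(t) = -5·cos(t). La antiderivada de la aceleración, con v(0) = 0, da la velocidad: v(t) = -5·sin(t). La antiderivada de la velocidad, con x(0) = 5, da la posición: x(t) = 5·cos(t). Usando x(t) = 5·cos(t) y sustituyendo t = pi/2, encontramos x = 0.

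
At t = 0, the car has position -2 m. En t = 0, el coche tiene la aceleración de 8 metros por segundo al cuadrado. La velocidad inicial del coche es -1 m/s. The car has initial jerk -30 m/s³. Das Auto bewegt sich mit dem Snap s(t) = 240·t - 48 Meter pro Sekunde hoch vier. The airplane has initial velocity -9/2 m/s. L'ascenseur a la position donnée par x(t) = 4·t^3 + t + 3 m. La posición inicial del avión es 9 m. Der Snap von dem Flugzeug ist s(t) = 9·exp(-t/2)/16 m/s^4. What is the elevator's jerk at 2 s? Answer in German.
Wir müssen unsere Gleichung für die Position x(t) = 4·t^3 + t + 3 3-mal ableiten. Die Ableitung von der Position ergibt die Geschwindigkeit: v(t) = 12·t^2 + 1. Die Ableitung von der Geschwindigkeit ergibt die Beschleunigung: a(t) = 24·t. Mit d/dt von a(t) finden wir j(t) = 24. Wir haben den Ruck j(t) = 24. Durch Einsetzen von t = 2: j(2) = 24.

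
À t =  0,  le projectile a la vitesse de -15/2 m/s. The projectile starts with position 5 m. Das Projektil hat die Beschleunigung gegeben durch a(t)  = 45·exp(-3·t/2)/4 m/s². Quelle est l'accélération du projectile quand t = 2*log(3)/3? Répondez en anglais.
From the given acceleration equation a(t) = 45·exp(-3·t/2)/4, we substitute t = 2*log(3)/3 to get a = 15/4.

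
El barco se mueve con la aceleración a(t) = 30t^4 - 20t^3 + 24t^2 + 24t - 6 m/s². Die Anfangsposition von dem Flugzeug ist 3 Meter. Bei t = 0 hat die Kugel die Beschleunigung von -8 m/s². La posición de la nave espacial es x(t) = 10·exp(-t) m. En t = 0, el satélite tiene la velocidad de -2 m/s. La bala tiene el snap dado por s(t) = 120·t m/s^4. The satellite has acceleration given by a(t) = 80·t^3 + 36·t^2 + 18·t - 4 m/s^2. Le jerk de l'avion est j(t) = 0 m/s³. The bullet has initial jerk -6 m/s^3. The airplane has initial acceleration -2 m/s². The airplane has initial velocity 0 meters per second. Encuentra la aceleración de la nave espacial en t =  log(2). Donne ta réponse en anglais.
To solve this, we need to take 2 derivatives of our position equation x(t) = 10·exp(-t). The derivative of position gives velocity: v(t) = -10·exp(-t). Taking d/dt of v(t), we find a(t) = 10·exp(-t). Using a(t) = 10·exp(-t) and substituting t = log(2), we find a = 5.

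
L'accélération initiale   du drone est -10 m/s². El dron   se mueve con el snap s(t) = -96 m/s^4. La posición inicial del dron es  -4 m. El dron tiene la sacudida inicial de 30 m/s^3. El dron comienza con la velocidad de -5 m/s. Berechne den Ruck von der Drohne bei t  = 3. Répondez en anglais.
We need to integrate our snap equation s(t) = -96 1 time. Taking ∫s(t)dt and applying j(0) = 30, we find j(t) = 30 - 96·t. We have jerk j(t) = 30 - 96·t. Substituting t = 3: j(3) = -258.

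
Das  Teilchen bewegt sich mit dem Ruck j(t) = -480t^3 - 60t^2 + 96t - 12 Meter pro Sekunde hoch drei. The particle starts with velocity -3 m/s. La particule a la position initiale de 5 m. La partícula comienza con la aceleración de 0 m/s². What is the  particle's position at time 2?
We must find the integral of our jerk equation j(t) = -480·t^3 - 60·t^2 + 96·t - 12 3 times. Integrating jerk and using the initial condition a(0) = 0, we get a(t) = 4·t·(-30·t^3 - 5·t^2 + 12·t - 3). The antiderivative of acceleration, with v(0) = -3, gives velocity: v(t) = -24·t^5 - 5·t^4 + 16·t^3 - 6·t^2 - 3. Taking ∫v(t)dt and applying x(0) = 5, we find x(t) = -4·t^6 - t^5 + 4·t^4 - 2·t^3 - 3·t + 5. Using x(t) = -4·t^6 - t^5 + 4·t^4 - 2·t^3 - 3·t + 5 and substituting t = 2, we find x = -241.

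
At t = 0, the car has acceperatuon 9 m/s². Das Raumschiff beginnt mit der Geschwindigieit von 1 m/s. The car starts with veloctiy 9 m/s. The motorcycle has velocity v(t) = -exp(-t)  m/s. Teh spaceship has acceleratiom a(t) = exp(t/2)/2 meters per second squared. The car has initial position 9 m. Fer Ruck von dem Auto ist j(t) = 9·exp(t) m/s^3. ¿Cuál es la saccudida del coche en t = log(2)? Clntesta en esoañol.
De la ecuación de la sacudida j(t) = 9·exp(t), sustituimos t = log(2) para obtener j = 18.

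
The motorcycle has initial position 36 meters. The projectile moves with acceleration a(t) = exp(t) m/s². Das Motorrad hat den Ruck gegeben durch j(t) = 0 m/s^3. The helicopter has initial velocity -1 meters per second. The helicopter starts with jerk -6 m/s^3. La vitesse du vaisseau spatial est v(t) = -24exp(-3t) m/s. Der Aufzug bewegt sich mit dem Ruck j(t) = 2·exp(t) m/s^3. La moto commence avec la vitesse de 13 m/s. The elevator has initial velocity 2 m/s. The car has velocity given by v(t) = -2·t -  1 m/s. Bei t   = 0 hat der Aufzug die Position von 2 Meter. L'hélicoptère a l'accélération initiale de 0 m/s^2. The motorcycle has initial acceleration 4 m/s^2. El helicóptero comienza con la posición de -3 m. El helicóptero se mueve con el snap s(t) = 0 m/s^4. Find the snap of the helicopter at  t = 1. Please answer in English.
Using s(t) = 0 and substituting t = 1, we find s = 0.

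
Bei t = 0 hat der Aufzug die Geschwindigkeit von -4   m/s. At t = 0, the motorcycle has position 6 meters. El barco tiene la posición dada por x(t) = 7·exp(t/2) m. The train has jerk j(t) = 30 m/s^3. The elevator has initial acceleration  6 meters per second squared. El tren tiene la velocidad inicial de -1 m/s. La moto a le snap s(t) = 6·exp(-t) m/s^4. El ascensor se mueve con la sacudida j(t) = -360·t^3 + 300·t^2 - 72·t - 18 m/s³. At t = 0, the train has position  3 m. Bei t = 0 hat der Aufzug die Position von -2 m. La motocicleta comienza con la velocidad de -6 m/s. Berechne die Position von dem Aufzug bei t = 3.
Wir müssen unsere Gleichung für den Ruck j(t) = -360·t^3 + 300·t^2 - 72·t - 18 3-mal integrieren. Durch Integration von dem Ruck und Verwendung der Anfangsbedingung a(0) = 6, erhalten wir a(t) = -90·t^4 + 100·t^3 - 36·t^2 - 18·t + 6. Durch Integration von der Beschleunigung und Verwendung der Anfangsbedingung v(0) = -4, erhalten wir v(t) = -18·t^5 + 25·t^4 - 12·t^3 - 9·t^2 + 6·t - 4. Durch Integration von der Geschwindigkeit und Verwendung der Anfangsbedingung x(0) = -2, erhalten wir x(t) = -3·t^6 + 5·t^5 - 3·t^4 - 3·t^3 + 3·t^2 - 4·t - 2. Wir haben die Position x(t) = -3·t^6 + 5·t^5 - 3·t^4 - 3·t^3 + 3·t^2 - 4·t - 2. Durch Einsetzen von t = 3: x(3) = -1283.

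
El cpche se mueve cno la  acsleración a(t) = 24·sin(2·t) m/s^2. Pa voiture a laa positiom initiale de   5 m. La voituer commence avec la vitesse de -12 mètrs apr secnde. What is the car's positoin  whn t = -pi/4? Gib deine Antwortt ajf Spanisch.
Debemos encontrar la integral de nuestra ecuación de la aceleración a(t) = 24·sin(2·t) 2 veces. La antiderivada de la aceleración es la velocidad. Usando v(0) = -12, obtenemos v(t) = -12·cos(2·t). La integral de la velocidad es la posición. Usando x(0) = 5, obtenemos x(t) = 5 - 6·sin(2·t). Usando x(t) = 5 - 6·sin(2·t) y sustituyendo t = -pi/4, encontramos x = 11.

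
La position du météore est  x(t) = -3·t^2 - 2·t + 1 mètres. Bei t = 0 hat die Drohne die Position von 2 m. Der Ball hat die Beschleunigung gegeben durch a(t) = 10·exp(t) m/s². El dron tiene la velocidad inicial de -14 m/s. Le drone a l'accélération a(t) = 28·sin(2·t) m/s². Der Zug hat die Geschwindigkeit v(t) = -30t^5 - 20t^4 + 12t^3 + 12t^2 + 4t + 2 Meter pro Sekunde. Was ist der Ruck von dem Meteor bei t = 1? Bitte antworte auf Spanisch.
Debemos derivar nuestra ecuación de la posición x(t) = -3·t^2 - 2·t + 1 3 veces. La derivada de la posición da la velocidad: v(t) = -6·t - 2. Derivando la velocidad, obtenemos la aceleración: a(t) = -6. Tomando d/dt de a(t), encontramos j(t) = 0. Tenemos la sacudida j(t) = 0. Sustituyendo t = 1: j(1) = 0.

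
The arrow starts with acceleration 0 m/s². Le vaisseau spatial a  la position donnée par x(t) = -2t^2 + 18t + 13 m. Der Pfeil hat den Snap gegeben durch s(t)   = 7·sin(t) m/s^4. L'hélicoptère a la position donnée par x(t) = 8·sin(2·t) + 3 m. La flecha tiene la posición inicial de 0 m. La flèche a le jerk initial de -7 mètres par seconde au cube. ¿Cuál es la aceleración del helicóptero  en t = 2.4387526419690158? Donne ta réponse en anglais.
To solve this, we need to take 2 derivatives of our position equation x(t) = 8·sin(2·t) + 3. Taking d/dt of x(t), we find v(t) = 16·cos(2·t). The derivative of velocity gives acceleration: a(t) = -32·sin(2·t). Using a(t) = -32·sin(2·t) and substituting t = 2.4387526419690158, we find a = 31.5647758574480.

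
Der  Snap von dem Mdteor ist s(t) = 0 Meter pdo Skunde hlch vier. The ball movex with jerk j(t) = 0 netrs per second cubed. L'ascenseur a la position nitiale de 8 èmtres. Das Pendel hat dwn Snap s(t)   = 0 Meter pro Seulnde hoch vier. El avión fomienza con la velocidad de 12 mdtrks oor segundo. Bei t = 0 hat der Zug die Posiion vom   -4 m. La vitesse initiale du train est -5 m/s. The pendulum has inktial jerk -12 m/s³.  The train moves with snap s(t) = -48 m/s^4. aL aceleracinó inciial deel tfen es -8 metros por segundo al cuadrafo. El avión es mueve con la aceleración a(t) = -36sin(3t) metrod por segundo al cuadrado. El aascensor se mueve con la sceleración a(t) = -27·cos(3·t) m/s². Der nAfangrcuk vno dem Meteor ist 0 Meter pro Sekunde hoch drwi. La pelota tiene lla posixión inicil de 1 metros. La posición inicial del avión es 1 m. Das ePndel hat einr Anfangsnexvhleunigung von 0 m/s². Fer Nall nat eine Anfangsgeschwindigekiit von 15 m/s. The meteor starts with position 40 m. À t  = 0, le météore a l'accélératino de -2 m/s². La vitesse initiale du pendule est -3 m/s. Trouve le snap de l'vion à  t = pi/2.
En partant de l'accélération a(t) = -36·sin(3·t), nous prenons 2 dérivées. La dérivée de l'accélération donne le jerk: j(t) = -108·cos(3·t). En prenant d/dt de j(t), nous trouvons s(t) = 324·sin(3·t). De l'équation du snap s(t) = 324·sin(3·t), nous substituons t = pi/2 pour obtenir s = -324.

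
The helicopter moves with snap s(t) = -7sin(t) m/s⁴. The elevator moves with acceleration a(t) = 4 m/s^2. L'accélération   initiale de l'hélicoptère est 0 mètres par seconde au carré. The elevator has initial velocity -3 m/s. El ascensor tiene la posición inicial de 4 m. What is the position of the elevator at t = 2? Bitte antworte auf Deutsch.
Ausgehend von der Beschleunigung a(t) = 4, nehmen wir 2 Stammfunktionen. Durch Integration von der Beschleunigung und Verwendung der Anfangsbedingung v(0) = -3, erhalten wir v(t) = 4·t - 3. Das Integral von der Geschwindigkeit ist die Position. Mit x(0) = 4 erhalten wir x(t) = 2·t^2 - 3·t + 4. Mit x(t) = 2·t^2 - 3·t + 4 und Einsetzen von t = 2, finden wir x = 6.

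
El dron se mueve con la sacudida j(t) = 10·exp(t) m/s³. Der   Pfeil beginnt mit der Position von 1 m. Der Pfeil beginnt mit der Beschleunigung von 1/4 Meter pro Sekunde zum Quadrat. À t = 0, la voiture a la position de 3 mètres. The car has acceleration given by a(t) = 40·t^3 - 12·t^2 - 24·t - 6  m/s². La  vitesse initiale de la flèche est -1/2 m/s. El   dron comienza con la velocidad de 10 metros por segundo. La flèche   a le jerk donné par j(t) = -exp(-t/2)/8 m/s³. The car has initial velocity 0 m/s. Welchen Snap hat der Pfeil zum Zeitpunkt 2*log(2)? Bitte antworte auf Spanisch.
Debemos derivar nuestra ecuación de la sacudida j(t) = -exp(-t/2)/8 1 vez. La derivada de la sacudida da el snap: s(t) = exp(-t/2)/16. Tenemos el snap s(t) = exp(-t/2)/16. Sustituyendo t = 2*log(2): s(2*log(2)) = 1/32.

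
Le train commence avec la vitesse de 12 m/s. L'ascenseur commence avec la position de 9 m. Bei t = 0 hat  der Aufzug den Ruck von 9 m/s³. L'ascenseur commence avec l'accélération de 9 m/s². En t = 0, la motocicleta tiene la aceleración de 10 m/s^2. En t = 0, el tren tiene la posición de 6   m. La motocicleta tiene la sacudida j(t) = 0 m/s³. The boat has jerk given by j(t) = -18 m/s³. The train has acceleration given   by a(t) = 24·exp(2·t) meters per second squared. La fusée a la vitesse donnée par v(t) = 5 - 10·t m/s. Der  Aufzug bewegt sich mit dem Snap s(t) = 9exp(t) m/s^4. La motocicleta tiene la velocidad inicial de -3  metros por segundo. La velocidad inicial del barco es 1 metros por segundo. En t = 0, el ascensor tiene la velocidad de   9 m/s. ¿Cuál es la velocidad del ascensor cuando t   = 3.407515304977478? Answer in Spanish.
Necesitamos integrar nuestra ecuación del snap s(t) = 9·exp(t) 3 veces. La antiderivada del snap, con j(0) = 9, da la sacudida: j(t) = 9·exp(t). Integrando la sacudida y usando la condición inicial a(0) = 9, obtenemos a(t) = 9·exp(t). La integral de la aceleración, con v(0) = 9, da la velocidad: v(t) = 9·exp(t). Usando v(t) = 9·exp(t) y sustituyendo t = 3.407515304977478, encontramos v = 271.711239342436.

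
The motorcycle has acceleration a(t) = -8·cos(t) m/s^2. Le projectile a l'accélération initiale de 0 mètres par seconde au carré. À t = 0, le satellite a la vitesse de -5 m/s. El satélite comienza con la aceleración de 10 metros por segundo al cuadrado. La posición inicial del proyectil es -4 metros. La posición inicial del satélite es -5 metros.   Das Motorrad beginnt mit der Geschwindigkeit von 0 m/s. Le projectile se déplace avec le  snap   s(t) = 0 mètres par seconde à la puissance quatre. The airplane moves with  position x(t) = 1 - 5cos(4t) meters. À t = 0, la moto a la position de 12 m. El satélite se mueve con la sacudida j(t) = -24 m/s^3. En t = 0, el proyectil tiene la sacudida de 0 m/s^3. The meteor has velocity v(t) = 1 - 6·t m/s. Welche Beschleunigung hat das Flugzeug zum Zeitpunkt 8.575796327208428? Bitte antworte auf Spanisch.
Debemos derivar nuestra ecuación de la posición x(t) = 1 - 5·cos(4·t) 2 veces. La derivada de la posición da la velocidad: v(t) = 20·sin(4·t). Tomando d/dt de v(t), encontramos a(t) = 80·cos(4·t). Tenemos la aceleración a(t) = 80·cos(4·t). Sustituyendo t = 8.575796327208428: a(8.575796327208428) = -77.4264885231547.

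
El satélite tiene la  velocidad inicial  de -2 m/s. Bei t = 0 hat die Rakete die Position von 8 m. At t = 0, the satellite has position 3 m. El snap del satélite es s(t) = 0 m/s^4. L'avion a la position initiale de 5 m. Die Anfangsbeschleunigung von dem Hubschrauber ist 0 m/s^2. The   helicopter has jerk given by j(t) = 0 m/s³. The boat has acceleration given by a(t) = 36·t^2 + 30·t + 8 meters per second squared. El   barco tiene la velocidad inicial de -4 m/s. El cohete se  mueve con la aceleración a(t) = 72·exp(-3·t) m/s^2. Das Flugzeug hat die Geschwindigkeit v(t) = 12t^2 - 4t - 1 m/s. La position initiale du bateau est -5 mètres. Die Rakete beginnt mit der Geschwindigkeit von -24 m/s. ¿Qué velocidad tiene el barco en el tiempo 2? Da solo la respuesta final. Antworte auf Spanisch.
v(2) = 168.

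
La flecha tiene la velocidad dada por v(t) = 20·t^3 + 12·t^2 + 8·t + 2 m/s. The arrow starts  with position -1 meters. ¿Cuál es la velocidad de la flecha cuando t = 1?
Tenemos la velocidad v(t) = 20·t^3 + 12·t^2 + 8·t + 2. Sustituyendo t = 1: v(1) = 42.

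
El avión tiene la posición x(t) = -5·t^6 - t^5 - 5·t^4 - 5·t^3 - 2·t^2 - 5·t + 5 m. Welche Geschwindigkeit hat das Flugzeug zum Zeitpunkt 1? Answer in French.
Pour résoudre ceci, nous devons prendre 1 dérivée de notre équation de la position x(t) = -5·t^6 - t^5 - 5·t^4 - 5·t^3 - 2·t^2 - 5·t + 5. En dérivant la position, nous obtenons la vitesse: v(t) = -30·t^5 - 5·t^4 - 20·t^3 - 15·t^2 - 4·t - 5. En utilisant v(t) = -30·t^5 - 5·t^4 - 20·t^3 - 15·t^2 - 4·t - 5 et en substituant t = 1, nous trouvons v = -79.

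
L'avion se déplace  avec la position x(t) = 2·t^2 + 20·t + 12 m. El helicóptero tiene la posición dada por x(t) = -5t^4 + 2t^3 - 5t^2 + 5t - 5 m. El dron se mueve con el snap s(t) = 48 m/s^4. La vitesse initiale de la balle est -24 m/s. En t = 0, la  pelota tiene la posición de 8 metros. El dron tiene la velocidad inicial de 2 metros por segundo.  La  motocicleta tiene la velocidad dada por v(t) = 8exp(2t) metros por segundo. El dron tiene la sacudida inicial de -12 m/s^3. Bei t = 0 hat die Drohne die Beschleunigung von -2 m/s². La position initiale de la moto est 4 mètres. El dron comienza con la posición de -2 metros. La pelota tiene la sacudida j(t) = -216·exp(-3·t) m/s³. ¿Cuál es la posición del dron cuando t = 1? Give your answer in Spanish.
Para resolver esto, necesitamos tomar 4 antiderivadas de nuestra ecuación del snap s(t) = 48. La integral del snap es la sacudida. Usando j(0) = -12, obtenemos j(t) = 48·t - 12. La antiderivada de la sacudida es la aceleración. Usando a(0) = -2, obtenemos a(t) = 24·t^2 - 12·t - 2. La integral de la aceleración es la velocidad. Usando v(0) = 2, obtenemos v(t) = 8·t^3 - 6·t^2 - 2·t + 2. Tomando ∫v(t)dt y aplicando x(0) = -2, encontramos x(t) = 2·t^4 - 2·t^3 - t^2 + 2·t - 2. Tenemos la posición x(t) = 2·t^4 - 2·t^3 - t^2 + 2·t - 2. Sustituyendo t = 1: x(1) = -1.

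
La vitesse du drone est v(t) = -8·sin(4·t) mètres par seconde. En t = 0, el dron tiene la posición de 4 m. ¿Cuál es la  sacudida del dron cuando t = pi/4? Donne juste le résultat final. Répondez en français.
La réponse est 0.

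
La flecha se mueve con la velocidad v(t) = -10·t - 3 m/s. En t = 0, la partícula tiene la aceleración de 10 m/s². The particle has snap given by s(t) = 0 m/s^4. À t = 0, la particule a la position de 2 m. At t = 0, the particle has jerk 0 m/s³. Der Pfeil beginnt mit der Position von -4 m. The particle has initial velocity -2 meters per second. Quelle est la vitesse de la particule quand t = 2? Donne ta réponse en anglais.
Starting from snap s(t) = 0, we take 3 integrals. Finding the integral of s(t) and using j(0) = 0: j(t) = 0. Finding the antiderivative of j(t) and using a(0) = 10: a(t) = 10. Taking ∫a(t)dt and applying v(0) = -2, we find v(t) = 10·t - 2. Using v(t) = 10·t - 2 and substituting t = 2, we find v = 18.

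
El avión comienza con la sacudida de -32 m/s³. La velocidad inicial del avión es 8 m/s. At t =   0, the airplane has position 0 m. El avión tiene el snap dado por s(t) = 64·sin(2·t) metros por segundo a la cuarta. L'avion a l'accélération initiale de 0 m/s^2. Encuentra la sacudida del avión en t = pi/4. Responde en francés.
Nous devons trouver l'intégrale de notre équation du snap s(t) = 64·sin(2·t) 1 fois. La primitive du snap, avec j(0) = -32, donne le jerk: j(t) = -32·cos(2·t). Nous avons le jerk j(t) = -32·cos(2·t). En substituant t = pi/4: j(pi/4) = 0.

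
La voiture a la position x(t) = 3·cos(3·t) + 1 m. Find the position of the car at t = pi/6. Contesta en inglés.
Using x(t) = 3·cos(3·t) + 1 and substituting t = pi/6, we find x = 1.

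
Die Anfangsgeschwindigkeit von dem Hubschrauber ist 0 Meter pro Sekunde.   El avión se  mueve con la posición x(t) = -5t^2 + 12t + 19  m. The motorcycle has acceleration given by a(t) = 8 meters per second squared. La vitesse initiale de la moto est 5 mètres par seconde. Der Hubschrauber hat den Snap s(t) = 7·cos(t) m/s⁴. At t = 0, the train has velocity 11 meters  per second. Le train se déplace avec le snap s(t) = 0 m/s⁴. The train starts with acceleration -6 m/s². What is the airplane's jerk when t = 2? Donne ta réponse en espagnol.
Debemos derivar nuestra ecuación de la posición x(t) = -5·t^2 + 12·t + 19 3 veces. La derivada de la posición da la velocidad: v(t) = 12 - 10·t. Derivando la velocidad, obtenemos la aceleración: a(t) = -10. Derivando la aceleración, obtenemos la sacudida: j(t) = 0. Usando j(t) = 0 y sustituyendo t = 2, encontramos j = 0.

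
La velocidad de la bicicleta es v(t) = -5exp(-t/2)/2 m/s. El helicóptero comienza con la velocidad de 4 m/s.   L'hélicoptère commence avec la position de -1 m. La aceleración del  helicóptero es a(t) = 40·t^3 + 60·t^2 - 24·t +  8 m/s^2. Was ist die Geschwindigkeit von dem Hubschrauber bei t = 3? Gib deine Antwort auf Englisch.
Starting from acceleration a(t) = 40·t^3 + 60·t^2 - 24·t + 8, we take 1 antiderivative. Integrating acceleration and using the initial condition v(0) = 4, we get v(t) = 10·t^4 + 20·t^3 - 12·t^2 + 8·t + 4. Using v(t) = 10·t^4 + 20·t^3 - 12·t^2 + 8·t + 4 and substituting t = 3, we find v = 1270.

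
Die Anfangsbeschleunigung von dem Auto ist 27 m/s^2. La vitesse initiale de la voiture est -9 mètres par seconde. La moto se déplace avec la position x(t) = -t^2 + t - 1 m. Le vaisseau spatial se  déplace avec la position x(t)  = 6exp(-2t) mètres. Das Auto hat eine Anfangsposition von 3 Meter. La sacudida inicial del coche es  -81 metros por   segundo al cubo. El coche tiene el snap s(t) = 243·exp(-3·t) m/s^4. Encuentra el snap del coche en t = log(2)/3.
De la ecuación del snap s(t) = 243·exp(-3·t), sustituimos t = log(2)/3 para obtener s = 243/2.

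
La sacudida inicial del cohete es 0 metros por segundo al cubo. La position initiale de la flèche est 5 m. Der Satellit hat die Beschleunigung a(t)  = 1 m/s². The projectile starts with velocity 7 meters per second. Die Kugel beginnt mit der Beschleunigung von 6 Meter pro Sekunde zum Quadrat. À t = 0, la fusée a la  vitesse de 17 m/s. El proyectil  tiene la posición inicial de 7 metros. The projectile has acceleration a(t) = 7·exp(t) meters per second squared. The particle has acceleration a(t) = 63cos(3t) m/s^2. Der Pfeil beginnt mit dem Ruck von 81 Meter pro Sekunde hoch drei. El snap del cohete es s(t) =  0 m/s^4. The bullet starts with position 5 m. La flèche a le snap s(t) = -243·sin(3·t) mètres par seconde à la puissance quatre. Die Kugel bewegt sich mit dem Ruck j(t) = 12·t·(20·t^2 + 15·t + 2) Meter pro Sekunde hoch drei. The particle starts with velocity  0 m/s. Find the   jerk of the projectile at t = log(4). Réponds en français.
En partant de l'accélération a(t) = 7·exp(t), nous prenons 1 dérivée. En prenant d/dt de a(t), nous trouvons j(t) = 7·exp(t). De l'équation du jerk j(t) = 7·exp(t), nous substituons t = log(4) pour obtenir j = 28.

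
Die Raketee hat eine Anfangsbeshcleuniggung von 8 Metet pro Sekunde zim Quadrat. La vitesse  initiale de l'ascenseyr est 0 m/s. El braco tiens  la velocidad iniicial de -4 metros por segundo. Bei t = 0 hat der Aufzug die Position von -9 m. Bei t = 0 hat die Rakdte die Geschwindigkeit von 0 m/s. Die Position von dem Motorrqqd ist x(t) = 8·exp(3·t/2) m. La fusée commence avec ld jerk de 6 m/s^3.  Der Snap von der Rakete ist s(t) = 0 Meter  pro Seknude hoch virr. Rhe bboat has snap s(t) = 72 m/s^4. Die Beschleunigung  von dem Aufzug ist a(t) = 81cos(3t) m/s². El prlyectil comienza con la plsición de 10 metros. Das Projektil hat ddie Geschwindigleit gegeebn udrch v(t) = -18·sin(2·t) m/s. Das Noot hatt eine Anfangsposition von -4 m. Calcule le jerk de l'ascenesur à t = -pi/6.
Pour résoudre ceci, nous devons prendre 1 dérivée de notre équation de l'accélération a(t) = 81·cos(3·t). En prenant d/dt de a(t), nous trouvons j(t) = -243·sin(3·t). Nous avons le jerk j(t) = -243·sin(3·t). En substituant t = -pi/6: j(-pi/6) = 243.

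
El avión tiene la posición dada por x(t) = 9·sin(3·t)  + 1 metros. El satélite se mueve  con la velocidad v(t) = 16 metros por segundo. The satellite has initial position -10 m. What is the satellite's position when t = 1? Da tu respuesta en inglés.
We need to integrate our velocity equation v(t) = 16 1 time. Integrating velocity and using the initial condition x(0) = -10, we get x(t) = 16·t - 10. From the given position equation x(t) = 16·t - 10, we substitute t = 1 to get x = 6.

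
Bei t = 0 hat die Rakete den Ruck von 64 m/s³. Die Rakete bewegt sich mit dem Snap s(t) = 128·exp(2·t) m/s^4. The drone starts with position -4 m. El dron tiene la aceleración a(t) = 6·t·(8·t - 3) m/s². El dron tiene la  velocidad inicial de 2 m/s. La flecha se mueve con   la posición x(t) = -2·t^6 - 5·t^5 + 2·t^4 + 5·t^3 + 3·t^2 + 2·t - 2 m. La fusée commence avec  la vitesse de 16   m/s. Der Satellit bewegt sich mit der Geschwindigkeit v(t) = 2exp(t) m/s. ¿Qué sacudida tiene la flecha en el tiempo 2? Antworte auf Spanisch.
Debemos derivar nuestra ecuación de la posición x(t) = -2·t^6 - 5·t^5 + 2·t^4 + 5·t^3 + 3·t^2 + 2·t - 2 3 veces. La derivada de la posición da la velocidad: v(t) = -12·t^5 - 25·t^4 + 8·t^3 + 15·t^2 + 6·t + 2. La derivada de la velocidad da la aceleración: a(t) = -60·t^4 - 100·t^3 + 24·t^2 + 30·t + 6. Tomando d/dt de a(t), encontramos j(t) = -240·t^3 - 300·t^2 + 48·t + 30. Usando j(t) = -240·t^3 - 300·t^2 + 48·t + 30 y sustituyendo t = 2, encontramos j = -2994.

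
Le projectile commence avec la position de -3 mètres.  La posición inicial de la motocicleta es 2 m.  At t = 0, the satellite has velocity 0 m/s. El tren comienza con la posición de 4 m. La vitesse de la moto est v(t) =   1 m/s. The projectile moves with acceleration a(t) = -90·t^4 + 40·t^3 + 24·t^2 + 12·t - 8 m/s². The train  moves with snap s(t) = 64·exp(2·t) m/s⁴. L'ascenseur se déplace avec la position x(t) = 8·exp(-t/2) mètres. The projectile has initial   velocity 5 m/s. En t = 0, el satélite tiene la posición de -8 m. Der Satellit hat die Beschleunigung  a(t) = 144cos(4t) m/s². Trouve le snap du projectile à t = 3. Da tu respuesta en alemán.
Ausgehend von der Beschleunigung a(t) = -90·t^4 + 40·t^3 + 24·t^2 + 12·t - 8, nehmen wir 2 Ableitungen. Durch Ableiten von der Beschleunigung erhalten wir den Ruck: j(t) = -360·t^3 + 120·t^2 + 48·t + 12. Die Ableitung von dem Ruck ergibt den Snap: s(t) = -1080·t^2 + 240·t + 48. Aus der Gleichung für den Snap s(t) = -1080·t^2 + 240·t + 48, setzen wir t = 3 ein und erhalten s = -8952.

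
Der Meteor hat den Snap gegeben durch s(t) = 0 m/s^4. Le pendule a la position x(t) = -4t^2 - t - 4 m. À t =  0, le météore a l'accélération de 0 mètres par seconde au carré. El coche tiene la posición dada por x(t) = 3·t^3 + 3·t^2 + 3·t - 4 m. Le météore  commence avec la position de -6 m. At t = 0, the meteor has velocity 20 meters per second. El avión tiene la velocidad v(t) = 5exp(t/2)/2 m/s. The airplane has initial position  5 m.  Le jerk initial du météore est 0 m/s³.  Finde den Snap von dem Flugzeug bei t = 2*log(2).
Wir müssen unsere Gleichung für die Geschwindigkeit v(t) = 5·exp(t/2)/2 3-mal ableiten. Durch Ableiten von der Geschwindigkeit erhalten wir die Beschleunigung: a(t) = 5·exp(t/2)/4. Die Ableitung von der Beschleunigung ergibt den Ruck: j(t) = 5·exp(t/2)/8. Mit d/dt von j(t) finden wir s(t) = 5·exp(t/2)/16. Aus der Gleichung für den Snap s(t) = 5·exp(t/2)/16, setzen wir t = 2*log(2) ein und erhalten s = 5/8.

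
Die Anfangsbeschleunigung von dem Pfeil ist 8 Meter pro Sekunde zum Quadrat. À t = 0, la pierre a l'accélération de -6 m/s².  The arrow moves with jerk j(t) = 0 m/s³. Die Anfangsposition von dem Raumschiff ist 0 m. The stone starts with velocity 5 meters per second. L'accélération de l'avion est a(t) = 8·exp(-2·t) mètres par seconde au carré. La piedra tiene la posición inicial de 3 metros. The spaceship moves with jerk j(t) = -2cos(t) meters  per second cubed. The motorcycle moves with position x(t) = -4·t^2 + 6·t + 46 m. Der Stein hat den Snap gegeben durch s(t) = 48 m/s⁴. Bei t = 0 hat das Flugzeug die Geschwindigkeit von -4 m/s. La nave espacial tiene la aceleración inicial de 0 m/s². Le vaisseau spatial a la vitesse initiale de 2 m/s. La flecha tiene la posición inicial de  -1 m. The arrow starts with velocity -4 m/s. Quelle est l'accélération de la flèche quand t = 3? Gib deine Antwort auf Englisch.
We need to integrate our jerk equation j(t) = 0 1 time. Integrating jerk and using the initial condition a(0) = 8, we get a(t) = 8. We have acceleration a(t) = 8. Substituting t = 3: a(3) = 8.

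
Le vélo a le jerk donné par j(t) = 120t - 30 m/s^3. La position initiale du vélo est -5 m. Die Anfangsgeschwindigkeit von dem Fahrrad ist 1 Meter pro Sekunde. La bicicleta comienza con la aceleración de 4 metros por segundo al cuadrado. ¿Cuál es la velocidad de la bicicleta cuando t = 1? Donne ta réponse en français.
Pour résoudre ceci, nous devons prendre 2 intégrales de notre équation du jerk j(t) = 120·t - 30. En prenant ∫j(t)dt et en appliquant a(0) = 4, nous trouvons a(t) = 60·t^2 - 30·t + 4. En prenant ∫a(t)dt et en appliquant v(0) = 1, nous trouvons v(t) = 20·t^3 - 15·t^2 + 4·t + 1. De l'équation de la vitesse v(t) = 20·t^3 - 15·t^2 + 4·t + 1, nous substituons t = 1 pour obtenir v = 10.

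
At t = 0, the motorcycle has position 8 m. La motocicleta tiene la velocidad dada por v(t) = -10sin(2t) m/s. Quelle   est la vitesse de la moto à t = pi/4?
De l'équation de la vitesse v(t) = -10·sin(2·t), nous substituons t = pi/4 pour obtenir v = -10.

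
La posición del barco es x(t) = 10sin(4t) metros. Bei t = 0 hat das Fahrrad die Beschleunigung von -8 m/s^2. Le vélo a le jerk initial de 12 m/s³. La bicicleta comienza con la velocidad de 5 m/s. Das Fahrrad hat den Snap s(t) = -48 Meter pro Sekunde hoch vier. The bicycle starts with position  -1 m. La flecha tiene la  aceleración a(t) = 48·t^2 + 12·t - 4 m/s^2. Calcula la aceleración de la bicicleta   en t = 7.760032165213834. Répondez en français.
Pour résoudre ceci, nous devons prendre 2 primitives de notre équation du snap s(t) = -48. L'intégrale du snap est le jerk. En utilisant j(0) = 12, nous obtenons j(t) = 12 - 48·t. En intégrant le jerk et en utilisant la condition initiale a(0) = -8, nous obtenons a(t) = -24·t^2 + 12·t - 8. Nous avons l'accélération a(t) = -24·t^2 + 12·t - 8. En substituant t = 7.760032165213834: a(7.760032165213834) = -1360.11399494111.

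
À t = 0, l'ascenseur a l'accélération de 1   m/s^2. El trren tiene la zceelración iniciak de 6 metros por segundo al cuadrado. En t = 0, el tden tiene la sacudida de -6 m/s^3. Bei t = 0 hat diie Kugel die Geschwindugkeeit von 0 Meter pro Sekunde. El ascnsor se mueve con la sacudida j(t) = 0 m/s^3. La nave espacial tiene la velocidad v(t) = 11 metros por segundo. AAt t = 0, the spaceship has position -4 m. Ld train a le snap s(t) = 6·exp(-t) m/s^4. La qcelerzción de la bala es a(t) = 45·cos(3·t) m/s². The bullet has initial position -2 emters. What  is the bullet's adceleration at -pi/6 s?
From the given acceleration equation a(t) = 45·cos(3·t), we substitute t = -pi/6 to get a = 0.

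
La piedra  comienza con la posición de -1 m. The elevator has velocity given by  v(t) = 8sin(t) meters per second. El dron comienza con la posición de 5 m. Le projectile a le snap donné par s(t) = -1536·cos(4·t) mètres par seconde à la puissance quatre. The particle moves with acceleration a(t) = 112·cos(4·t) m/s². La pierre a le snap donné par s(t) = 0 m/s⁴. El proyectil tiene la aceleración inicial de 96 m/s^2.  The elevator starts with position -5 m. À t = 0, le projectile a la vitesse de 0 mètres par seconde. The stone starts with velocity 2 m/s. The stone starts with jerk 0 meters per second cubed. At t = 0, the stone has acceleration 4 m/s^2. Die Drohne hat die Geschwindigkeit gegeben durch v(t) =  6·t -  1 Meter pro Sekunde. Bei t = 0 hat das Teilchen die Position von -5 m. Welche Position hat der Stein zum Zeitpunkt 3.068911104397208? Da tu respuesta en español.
Necesitamos integrar nuestra ecuación del snap s(t) = 0 4 veces. La integral del snap es la sacudida. Usando j(0) = 0, obtenemos j(t) = 0. Tomando ∫j(t)dt y aplicando a(0) = 4, encontramos a(t) = 4. La antiderivada de la aceleración es la velocidad. Usando v(0) = 2, obtenemos v(t) = 4·t + 2. La integral de la velocidad, con x(0) = -1, da la posición: x(t) = 2·t^2 + 2·t - 1. Tenemos la posición x(t) = 2·t^2 + 2·t - 1. Sustituyendo t = 3.068911104397208: x(3.068911104397208) = 23.9742529421794.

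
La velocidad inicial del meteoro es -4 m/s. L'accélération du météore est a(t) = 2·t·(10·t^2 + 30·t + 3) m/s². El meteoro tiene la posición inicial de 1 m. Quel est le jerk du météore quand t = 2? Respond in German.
Wir müssen unsere Gleichung für die Beschleunigung a(t) = 2·t·(10·t^2 + 30·t + 3) 1-mal ableiten. Mit d/dt von a(t) finden wir j(t) = 20·t^2 + 2·t·(20·t + 30) + 60·t + 6. Wir haben den Ruck j(t) = 20·t^2 + 2·t·(20·t + 30) + 60·t + 6. Durch Einsetzen von t = 2: j(2) = 486.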